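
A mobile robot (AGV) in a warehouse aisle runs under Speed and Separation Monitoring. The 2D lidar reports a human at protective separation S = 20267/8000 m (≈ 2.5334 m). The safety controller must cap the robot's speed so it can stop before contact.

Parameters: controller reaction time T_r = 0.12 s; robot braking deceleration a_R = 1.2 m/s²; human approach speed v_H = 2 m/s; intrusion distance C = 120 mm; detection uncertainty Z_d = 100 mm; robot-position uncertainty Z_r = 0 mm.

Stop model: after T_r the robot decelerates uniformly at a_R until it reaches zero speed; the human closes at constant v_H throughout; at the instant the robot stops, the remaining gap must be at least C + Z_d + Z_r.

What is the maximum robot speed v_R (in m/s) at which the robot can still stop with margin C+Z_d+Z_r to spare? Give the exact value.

at the boundary: (5/12)·v² + (134/75)·v + (-16587/8000) = 0
  disc = (134/75)² − 4·(5/12)·(-16587/8000) = 2393209/360000 ; √disc = 1547/600
  v_R = (−(134/75) + 1547/600) / (2·(5/12)) = 19/20 m/s
check:
stop time T_s = (19/20)/(6/5) = 0.7917 s
robot in T_r: 0.9500·0.1200 = 0.1140 m
robot covers 0.9500·0.7917 − ½·1.2000·0.7917² = 0.3760 m while stopping
human over T_r+T_s: 2.0000·(0.1200+0.7917) = 1.8233 m
C+Z_d+Z_r = 0.1200+0.1000+0.0000 = 0.2200 m
sum ≈ 0.1140+0.3760+1.8233+0.2200 ≈ 2.5334 m = S ✓

v_R_max = 19/20 m/s = 0.9500 m/s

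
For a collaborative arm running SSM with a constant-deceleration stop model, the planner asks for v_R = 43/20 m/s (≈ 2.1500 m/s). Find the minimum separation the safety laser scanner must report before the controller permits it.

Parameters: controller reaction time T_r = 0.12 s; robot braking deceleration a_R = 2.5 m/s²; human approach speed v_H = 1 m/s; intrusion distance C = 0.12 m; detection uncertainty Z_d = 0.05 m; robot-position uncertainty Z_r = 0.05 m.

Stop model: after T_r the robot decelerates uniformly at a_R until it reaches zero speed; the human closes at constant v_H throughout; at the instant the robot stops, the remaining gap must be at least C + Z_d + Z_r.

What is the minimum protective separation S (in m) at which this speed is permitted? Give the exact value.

braking lasts T_s = (43/20)/(5/2) = 0.8600 s
robot covers v_R·T_r = 2.1500·0.1200 = 0.2580 m before braking
robot under decel: 2.1500²/(2·2.5000) = 0.9245 m
person approaches 1.0000·(0.1200+0.8600) = 0.9800 m
C+Z_d+Z_r = 0.1200+0.0500+0.0500 = 0.2200 m
S_min ≈ 0.2580+0.9245+0.9800+0.2200  ⇒  S_min = 953/400 m

S_min = 953/400 m = 2.3825 m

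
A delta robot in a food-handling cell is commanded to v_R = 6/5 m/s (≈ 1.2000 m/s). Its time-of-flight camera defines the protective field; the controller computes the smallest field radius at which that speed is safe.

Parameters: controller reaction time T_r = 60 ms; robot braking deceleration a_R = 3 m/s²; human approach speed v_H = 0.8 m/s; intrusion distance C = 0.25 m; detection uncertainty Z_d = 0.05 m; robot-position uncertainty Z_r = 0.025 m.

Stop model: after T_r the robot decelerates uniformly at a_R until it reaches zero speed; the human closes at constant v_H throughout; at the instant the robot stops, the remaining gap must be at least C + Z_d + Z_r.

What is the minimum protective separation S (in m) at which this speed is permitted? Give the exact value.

stop time T_s = (6/5)/3 = 0.4000 s
robot in T_r: 1.2000·0.0600 = 0.0720 m
braking distance = 1.2000²/(2·3.0000) = 0.2400 m
person approaches 0.8000·(0.0600+0.4000) = 0.3680 m
C+Z_d+Z_r = 0.2500+0.0500+0.0250 = 0.3250 m
S_min ≈ 0.0720+0.2400+0.3680+0.3250  ⇒  S_min = 201/200 m

S_min = 201/200 m = 1.0050 m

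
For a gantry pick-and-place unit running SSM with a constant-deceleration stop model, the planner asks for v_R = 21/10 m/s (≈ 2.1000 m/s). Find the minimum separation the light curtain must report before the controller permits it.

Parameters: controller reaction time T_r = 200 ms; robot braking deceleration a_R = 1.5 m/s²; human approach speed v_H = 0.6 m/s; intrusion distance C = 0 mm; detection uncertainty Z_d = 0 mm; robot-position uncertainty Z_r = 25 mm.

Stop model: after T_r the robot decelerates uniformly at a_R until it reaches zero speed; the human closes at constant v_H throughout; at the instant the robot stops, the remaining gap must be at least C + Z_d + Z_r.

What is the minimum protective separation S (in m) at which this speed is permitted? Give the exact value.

stop time T_s = (21/10)/(3/2) = 1.4000 s
robot covers v_R·T_r = 2.1000·0.2000 = 0.4200 m before braking
braking distance = 2.1000²/(2·1.5000) = 1.4700 m
human over T_r+T_s: 0.6000·(0.2000+1.4000) = 0.9600 m
C+Z_d+Z_r = 0.0000+0.0000+0.0250 = 0.0250 m
S_min ≈ 0.4200+1.4700+0.9600+0.0250  ⇒  S_min = 23/8 m

S_min = 23/8 m = 2.8750 m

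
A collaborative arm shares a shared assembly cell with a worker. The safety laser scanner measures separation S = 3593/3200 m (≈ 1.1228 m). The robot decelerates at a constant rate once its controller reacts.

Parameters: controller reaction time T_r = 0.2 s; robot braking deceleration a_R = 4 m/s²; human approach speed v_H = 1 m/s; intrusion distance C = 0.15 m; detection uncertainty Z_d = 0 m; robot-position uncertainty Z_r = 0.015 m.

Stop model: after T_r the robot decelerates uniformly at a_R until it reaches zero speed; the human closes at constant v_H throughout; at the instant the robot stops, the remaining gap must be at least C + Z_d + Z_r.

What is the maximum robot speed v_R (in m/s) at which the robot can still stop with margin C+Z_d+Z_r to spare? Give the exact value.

v_R_max = 5/4 m/s = 1.2500 m/s

at the boundary: (1/8)·v² + (9/20)·v + (-97/128) = 0
  disc = (9/20)² − 4·(1/8)·(-97/128) = 3721/6400 ; √disc = 61/80
  v_R = (−(9/20) + 61/80) / (2·(1/8)) = 5/4 m/s
check:
T_s = v_R/a_R = (5/4)/4 = 0.3125 s
robot covers v_R·T_r = 1.2500·0.2000 = 0.2500 m before braking
robot covers 1.2500·0.3125 − ½·4.0000·0.3125² = 0.1953 m while stopping
human over T_r+T_s: 1.0000·(0.2000+0.3125) = 0.5125 m
margins: 0.1500+0.0000+0.0150 = 0.1650 m
sum ≈ 0.2500+0.1953+0.5125+0.1650 ≈ 1.1228 m = S ✓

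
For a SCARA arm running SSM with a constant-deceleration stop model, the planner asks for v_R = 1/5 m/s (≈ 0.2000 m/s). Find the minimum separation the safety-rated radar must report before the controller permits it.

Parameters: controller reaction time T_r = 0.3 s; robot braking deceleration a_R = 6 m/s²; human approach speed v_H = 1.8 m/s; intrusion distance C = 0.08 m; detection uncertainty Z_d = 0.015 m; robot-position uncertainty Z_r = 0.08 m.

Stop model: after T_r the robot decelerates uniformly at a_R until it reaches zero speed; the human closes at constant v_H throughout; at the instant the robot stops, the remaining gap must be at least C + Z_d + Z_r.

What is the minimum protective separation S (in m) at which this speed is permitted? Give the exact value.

T_s = v_R/a_R = (1/5)/6 = 0.0333 s
robot covers v_R·T_r = 0.2000·0.3000 = 0.0600 m before braking
robot under decel: 0.2000²/(2·6.0000) = 0.0033 m
person approaches 1.8000·(0.3000+0.0333) = 0.6000 m
C+Z_d+Z_r = 0.0800+0.0150+0.0800 = 0.1750 m
S_min ≈ 0.0600+0.0033+0.6000+0.1750  ⇒  S_min = 503/600 m

S_min = 503/600 m = 0.8383 m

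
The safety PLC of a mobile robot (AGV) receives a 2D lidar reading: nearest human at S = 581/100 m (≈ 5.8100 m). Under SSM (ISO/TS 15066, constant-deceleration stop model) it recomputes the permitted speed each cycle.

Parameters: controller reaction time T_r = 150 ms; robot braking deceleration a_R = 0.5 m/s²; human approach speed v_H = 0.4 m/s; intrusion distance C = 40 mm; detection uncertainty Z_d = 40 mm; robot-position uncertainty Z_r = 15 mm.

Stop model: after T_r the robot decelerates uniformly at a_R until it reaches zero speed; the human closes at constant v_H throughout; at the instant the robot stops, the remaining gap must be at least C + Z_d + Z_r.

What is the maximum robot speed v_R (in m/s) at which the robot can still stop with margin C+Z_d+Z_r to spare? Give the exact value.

quadratic (1)·v² + (19/20)·v + (-1131/200) = 0
  disc = (19/20)² − 4·(1)·(-1131/200) = 9409/400 ; √disc = 97/20
  v_R = (−(19/20) + 97/20) / (2·(1)) = 39/20 m/s
check:
braking lasts T_s = (39/20)/(1/2) = 3.9000 s
reaction-phase robot travel = 1.9500·0.1500 = 0.2925 m
robot covers 1.9500·3.9000 − ½·0.5000·3.9000² = 3.8025 m while stopping
human over T_r+T_s: 0.4000·(0.1500+3.9000) = 1.6200 m
residual clearance needed = 0.0400+0.0400+0.0150 = 0.0950 m
sum ≈ 0.2925+3.8025+1.6200+0.0950 ≈ 5.8100 m = S ✓

v_R_max = 39/20 m/s = 1.9500 m/s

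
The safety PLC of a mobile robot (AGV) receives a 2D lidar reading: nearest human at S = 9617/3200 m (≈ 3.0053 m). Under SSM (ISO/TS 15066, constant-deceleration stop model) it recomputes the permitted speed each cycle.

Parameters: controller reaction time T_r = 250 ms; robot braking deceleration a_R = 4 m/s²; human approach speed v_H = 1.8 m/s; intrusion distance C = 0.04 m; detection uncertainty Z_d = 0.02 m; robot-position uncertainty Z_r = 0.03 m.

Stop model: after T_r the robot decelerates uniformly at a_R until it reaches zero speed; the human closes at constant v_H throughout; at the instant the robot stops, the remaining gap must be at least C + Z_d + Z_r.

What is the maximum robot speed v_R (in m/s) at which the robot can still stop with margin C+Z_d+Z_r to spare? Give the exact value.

v_R_max = 49/20 m/s = 2.4500 m/s

quadratic (1/8)·v² + (7/10)·v + (-7889/3200) = 0
  disc = (7/10)² − 4·(1/8)·(-7889/3200) = 441/256 ; √disc = 21/16
  v_R = (−(7/10) + 21/16) / (2·(1/8)) = 49/20 m/s
check:
stop time T_s = (49/20)/4 = 0.6125 s
reaction-phase robot travel = 2.4500·0.2500 = 0.6125 m
robot under decel: 2.4500²/(2·4.0000) = 0.7503 m
person approaches 1.8000·(0.2500+0.6125) = 1.5525 m
residual clearance needed = 0.0400+0.0200+0.0300 = 0.0900 m
sum ≈ 0.6125+0.7503+1.5525+0.0900 ≈ 3.0053 m = S ✓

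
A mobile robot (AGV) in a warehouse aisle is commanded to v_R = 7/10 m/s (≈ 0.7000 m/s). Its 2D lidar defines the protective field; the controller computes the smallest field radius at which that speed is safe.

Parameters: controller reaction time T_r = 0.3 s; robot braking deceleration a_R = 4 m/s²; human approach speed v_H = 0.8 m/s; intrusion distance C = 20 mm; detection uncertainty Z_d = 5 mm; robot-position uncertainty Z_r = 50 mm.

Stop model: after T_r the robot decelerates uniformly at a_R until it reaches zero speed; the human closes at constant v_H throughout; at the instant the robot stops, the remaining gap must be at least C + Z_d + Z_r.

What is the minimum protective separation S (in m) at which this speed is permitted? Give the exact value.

T_s = v_R/a_R = (7/10)/4 = 0.1750 s
robot in T_r: 0.7000·0.3000 = 0.2100 m
braking distance = 0.7000²/(2·4.0000) = 0.0612 m
person approaches 0.8000·(0.3000+0.1750) = 0.3800 m
C+Z_d+Z_r = 0.0200+0.0050+0.0500 = 0.0750 m
S_min ≈ 0.2100+0.0612+0.3800+0.0750  ⇒  S_min = 581/800 m

S_min = 581/800 m = 0.7262 m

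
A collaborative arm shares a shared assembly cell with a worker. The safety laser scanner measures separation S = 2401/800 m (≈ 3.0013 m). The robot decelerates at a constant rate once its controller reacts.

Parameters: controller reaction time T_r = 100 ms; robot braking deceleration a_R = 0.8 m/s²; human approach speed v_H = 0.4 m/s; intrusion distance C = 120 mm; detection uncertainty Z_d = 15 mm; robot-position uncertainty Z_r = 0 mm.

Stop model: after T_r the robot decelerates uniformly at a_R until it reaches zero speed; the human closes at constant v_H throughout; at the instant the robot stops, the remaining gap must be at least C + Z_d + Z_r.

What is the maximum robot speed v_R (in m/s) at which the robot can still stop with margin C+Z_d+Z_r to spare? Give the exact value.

v_R_max = 17/10 m/s = 1.7000 m/s

quadratic (5/8)·v² + (3/5)·v + (-2261/800) = 0
  disc = (3/5)² − 4·(5/8)·(-2261/800) = 11881/1600 ; √disc = 109/40
  v_R = (−(3/5) + 109/40) / (2·(5/8)) = 17/10 m/s
check:
stop time T_s = (17/10)/(4/5) = 2.1250 s
reaction-phase robot travel = 1.7000·0.1000 = 0.1700 m
robot under decel: 1.7000²/(2·0.8000) = 1.8062 m
person approaches 0.4000·(0.1000+2.1250) = 0.8900 m
C+Z_d+Z_r = 0.1200+0.0150+0.0000 = 0.1350 m
sum ≈ 0.1700+1.8062+0.8900+0.1350 ≈ 3.0013 m = S ✓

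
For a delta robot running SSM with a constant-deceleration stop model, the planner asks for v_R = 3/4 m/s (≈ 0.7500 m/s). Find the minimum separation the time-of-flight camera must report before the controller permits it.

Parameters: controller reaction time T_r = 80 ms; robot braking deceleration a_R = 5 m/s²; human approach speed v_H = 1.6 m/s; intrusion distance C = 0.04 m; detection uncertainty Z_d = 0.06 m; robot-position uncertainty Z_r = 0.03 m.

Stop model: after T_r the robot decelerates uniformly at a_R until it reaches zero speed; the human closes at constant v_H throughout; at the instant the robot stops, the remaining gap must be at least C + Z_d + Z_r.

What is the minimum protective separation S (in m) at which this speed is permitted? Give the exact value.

S_min = 2457/4000 m = 0.6142 m

stop time T_s = (3/4)/5 = 0.1500 s
reaction-phase robot travel = 0.7500·0.0800 = 0.0600 m
braking distance = 0.7500²/(2·5.0000) = 0.0563 m
human closes 1.6000·0.2300 = 0.3680 m
margins: 0.0400+0.0600+0.0300 = 0.1300 m
S_min ≈ 0.0600+0.0563+0.3680+0.1300  ⇒  S_min = 2457/4000 m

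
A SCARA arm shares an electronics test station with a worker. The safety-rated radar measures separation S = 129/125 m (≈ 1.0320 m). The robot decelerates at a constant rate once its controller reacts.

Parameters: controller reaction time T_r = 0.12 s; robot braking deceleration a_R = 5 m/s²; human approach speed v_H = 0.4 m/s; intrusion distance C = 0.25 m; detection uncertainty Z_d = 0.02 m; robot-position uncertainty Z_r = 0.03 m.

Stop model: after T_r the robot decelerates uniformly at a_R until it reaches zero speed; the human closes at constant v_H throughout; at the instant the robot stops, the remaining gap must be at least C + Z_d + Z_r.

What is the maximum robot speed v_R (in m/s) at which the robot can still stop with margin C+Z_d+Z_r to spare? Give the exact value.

at the boundary: (1/10)·v² + (1/5)·v + (-171/250) = 0
  disc = (1/5)² − 4·(1/10)·(-171/250) = 196/625 ; √disc = 14/25
  v_R = (−(1/5) + 14/25) / (2·(1/10)) = 9/5 m/s
check:
T_s = v_R/a_R = (9/5)/5 = 0.3600 s
robot in T_r: 1.8000·0.1200 = 0.2160 m
braking distance = 1.8000²/(2·5.0000) = 0.3240 m
human closes 0.4000·0.4800 = 0.1920 m
C+Z_d+Z_r = 0.2500+0.0200+0.0300 = 0.3000 m
sum ≈ 0.2160+0.3240+0.1920+0.3000 ≈ 1.0320 m = S ✓

v_R_max = 9/5 m/s = 1.8000 m/s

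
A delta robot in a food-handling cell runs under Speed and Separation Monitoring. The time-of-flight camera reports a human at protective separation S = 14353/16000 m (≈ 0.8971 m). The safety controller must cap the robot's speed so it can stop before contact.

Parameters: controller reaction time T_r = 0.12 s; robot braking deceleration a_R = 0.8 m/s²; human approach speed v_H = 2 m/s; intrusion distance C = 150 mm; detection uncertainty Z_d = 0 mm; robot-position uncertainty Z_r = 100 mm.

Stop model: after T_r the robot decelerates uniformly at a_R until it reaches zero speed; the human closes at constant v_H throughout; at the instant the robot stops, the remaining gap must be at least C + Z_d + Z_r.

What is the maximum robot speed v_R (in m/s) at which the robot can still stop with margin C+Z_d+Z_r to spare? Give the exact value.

at the boundary: (5/8)·v² + (131/50)·v + (-6513/16000) = 0
  disc = (131/50)² − 4·(5/8)·(-6513/16000) = 1261129/160000 ; √disc = 1123/400
  v_R = (−(131/50) + 1123/400) / (2·(5/8)) = 3/20 m/s
check:
stop time T_s = (3/20)/(4/5) = 0.1875 s
robot in T_r: 0.1500·0.1200 = 0.0180 m
robot covers 0.1500·0.1875 − ½·0.8000·0.1875² = 0.0141 m while stopping
human closes 2.0000·0.3075 = 0.6150 m
margins: 0.1500+0.0000+0.1000 = 0.2500 m
sum ≈ 0.0180+0.0141+0.6150+0.2500 ≈ 0.8971 m = S ✓

v_R_max = 3/20 m/s = 0.1500 m/s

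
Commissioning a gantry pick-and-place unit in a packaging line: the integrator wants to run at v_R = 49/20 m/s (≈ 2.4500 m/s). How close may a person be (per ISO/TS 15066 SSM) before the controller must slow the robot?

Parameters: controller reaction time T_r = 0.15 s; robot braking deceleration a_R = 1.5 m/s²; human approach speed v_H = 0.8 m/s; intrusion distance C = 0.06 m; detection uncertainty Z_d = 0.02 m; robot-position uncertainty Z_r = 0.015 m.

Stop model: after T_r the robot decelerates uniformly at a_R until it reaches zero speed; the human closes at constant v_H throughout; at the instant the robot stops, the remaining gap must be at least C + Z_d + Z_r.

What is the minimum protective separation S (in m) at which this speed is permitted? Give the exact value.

braking lasts T_s = (49/20)/(3/2) = 1.6333 s
reaction-phase robot travel = 2.4500·0.1500 = 0.3675 m
braking distance = 2.4500²/(2·1.5000) = 2.0008 m
human closes 0.8000·1.7833 = 1.4267 m
margins: 0.0600+0.0200+0.0150 = 0.0950 m
S_min ≈ 0.3675+2.0008+1.4267+0.0950  ⇒  S_min = 389/100 m

S_min = 389/100 m = 3.8900 m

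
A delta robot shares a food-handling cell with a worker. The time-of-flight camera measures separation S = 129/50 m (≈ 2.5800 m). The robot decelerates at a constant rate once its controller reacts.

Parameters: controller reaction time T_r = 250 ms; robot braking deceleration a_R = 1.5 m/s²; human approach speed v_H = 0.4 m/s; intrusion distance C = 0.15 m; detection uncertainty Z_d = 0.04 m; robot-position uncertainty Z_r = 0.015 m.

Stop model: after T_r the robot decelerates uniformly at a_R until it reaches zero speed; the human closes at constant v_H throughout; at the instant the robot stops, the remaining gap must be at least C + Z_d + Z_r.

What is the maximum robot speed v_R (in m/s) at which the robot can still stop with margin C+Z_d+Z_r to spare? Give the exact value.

v_R_max = 39/20 m/s = 1.9500 m/s

at the boundary: (1/3)·v² + (31/60)·v + (-91/40) = 0
  disc = (31/60)² − 4·(1/3)·(-91/40) = 11881/3600 ; √disc = 109/60
  v_R = (−(31/60) + 109/60) / (2·(1/3)) = 39/20 m/s
check:
braking lasts T_s = (39/20)/(3/2) = 1.3000 s
robot covers v_R·T_r = 1.9500·0.2500 = 0.4875 m before braking
robot under decel: 1.9500²/(2·1.5000) = 1.2675 m
person approaches 0.4000·(0.2500+1.3000) = 0.6200 m
residual clearance needed = 0.1500+0.0400+0.0150 = 0.2050 m
sum ≈ 0.4875+1.2675+0.6200+0.2050 ≈ 2.5800 m = S ✓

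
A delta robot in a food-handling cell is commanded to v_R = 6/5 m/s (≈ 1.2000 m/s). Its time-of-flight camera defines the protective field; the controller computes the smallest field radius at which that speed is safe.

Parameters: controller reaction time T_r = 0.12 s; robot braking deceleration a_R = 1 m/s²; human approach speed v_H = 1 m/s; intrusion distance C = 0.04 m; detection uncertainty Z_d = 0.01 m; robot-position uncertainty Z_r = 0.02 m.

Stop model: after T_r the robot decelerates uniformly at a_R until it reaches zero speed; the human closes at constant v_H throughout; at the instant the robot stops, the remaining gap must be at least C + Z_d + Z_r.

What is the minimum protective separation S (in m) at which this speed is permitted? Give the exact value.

stop time T_s = (6/5)/1 = 1.2000 s
robot covers v_R·T_r = 1.2000·0.1200 = 0.1440 m before braking
robot under decel: 1.2000²/(2·1.0000) = 0.7200 m
human over T_r+T_s: 1.0000·(0.1200+1.2000) = 1.3200 m
margins: 0.0400+0.0100+0.0200 = 0.0700 m
S_min ≈ 0.1440+0.7200+1.3200+0.0700  ⇒  S_min = 1127/500 m

S_min = 1127/500 m = 2.2540 m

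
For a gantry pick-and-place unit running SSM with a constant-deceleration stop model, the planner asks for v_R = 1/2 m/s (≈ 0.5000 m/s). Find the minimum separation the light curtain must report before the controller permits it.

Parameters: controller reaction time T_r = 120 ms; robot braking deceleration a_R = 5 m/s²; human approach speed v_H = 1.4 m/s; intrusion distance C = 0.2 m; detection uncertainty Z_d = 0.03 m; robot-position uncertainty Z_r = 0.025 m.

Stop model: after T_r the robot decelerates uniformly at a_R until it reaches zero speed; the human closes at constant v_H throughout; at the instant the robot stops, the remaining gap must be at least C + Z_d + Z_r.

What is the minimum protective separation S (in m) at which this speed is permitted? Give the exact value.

braking lasts T_s = (1/2)/5 = 0.1000 s
reaction-phase robot travel = 0.5000·0.1200 = 0.0600 m
robot under decel: 0.5000²/(2·5.0000) = 0.0250 m
person approaches 1.4000·(0.1200+0.1000) = 0.3080 m
residual clearance needed = 0.2000+0.0300+0.0250 = 0.2550 m
S_min ≈ 0.0600+0.0250+0.3080+0.2550  ⇒  S_min = 81/125 m

S_min = 81/125 m = 0.6480 m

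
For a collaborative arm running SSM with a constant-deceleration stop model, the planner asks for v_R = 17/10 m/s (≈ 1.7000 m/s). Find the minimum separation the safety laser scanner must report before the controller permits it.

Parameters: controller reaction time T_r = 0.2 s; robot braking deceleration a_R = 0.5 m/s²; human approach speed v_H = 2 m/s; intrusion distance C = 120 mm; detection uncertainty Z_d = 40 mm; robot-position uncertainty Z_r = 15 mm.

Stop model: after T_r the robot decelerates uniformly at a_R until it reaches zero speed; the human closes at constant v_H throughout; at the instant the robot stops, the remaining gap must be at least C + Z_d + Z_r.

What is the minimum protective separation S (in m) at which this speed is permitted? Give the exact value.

braking lasts T_s = (17/10)/(1/2) = 3.4000 s
reaction-phase robot travel = 1.7000·0.2000 = 0.3400 m
robot under decel: 1.7000²/(2·0.5000) = 2.8900 m
human closes 2.0000·3.6000 = 7.2000 m
residual clearance needed = 0.1200+0.0400+0.0150 = 0.1750 m
S_min ≈ 0.3400+2.8900+7.2000+0.1750  ⇒  S_min = 2121/200 m

S_min = 2121/200 m = 10.6050 m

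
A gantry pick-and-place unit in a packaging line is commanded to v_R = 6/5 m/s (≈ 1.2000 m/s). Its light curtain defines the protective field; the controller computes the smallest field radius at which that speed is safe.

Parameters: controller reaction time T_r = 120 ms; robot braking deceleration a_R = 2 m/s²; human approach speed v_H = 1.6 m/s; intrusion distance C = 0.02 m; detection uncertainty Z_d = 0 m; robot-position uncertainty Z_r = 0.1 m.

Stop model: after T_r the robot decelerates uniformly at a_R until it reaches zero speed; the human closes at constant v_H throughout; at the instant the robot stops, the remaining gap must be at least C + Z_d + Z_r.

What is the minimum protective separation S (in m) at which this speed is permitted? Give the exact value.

S_min = 222/125 m = 1.7760 m

stop time T_s = (6/5)/2 = 0.6000 s
robot covers v_R·T_r = 1.2000·0.1200 = 0.1440 m before braking
braking distance = 1.2000²/(2·2.0000) = 0.3600 m
human closes 1.6000·0.7200 = 1.1520 m
C+Z_d+Z_r = 0.0200+0.0000+0.1000 = 0.1200 m
S_min ≈ 0.1440+0.3600+1.1520+0.1200  ⇒  S_min = 222/125 m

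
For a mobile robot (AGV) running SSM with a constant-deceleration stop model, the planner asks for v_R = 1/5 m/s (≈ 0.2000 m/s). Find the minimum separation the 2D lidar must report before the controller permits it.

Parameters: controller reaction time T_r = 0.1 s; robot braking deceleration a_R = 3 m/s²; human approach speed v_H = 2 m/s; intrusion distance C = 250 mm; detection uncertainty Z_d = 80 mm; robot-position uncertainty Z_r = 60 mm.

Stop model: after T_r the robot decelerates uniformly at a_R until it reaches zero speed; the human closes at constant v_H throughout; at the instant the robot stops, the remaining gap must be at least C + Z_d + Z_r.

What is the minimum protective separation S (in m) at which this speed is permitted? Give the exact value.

T_s = v_R/a_R = (1/5)/3 = 0.0667 s
reaction-phase robot travel = 0.2000·0.1000 = 0.0200 m
braking distance = 0.2000²/(2·3.0000) = 0.0067 m
person approaches 2.0000·(0.1000+0.0667) = 0.3333 m
margins: 0.2500+0.0800+0.0600 = 0.3900 m
S_min ≈ 0.0200+0.0067+0.3333+0.3900  ⇒  S_min = 3/4 m

S_min = 3/4 m = 0.7500 m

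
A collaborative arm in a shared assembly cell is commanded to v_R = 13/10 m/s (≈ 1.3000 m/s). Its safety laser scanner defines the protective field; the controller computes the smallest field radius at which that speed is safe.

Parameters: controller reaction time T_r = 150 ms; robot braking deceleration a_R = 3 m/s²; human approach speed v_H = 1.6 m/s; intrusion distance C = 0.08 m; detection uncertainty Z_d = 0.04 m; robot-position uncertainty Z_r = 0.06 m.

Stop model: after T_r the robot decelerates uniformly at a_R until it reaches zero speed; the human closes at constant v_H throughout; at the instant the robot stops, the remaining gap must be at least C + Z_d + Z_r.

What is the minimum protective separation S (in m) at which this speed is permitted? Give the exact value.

T_s = v_R/a_R = (13/10)/3 = 0.4333 s
robot in T_r: 1.3000·0.1500 = 0.1950 m
robot under decel: 1.3000²/(2·3.0000) = 0.2817 m
human over T_r+T_s: 1.6000·(0.1500+0.4333) = 0.9333 m
residual clearance needed = 0.0800+0.0400+0.0600 = 0.1800 m
S_min ≈ 0.1950+0.2817+0.9333+0.1800  ⇒  S_min = 159/100 m

S_min = 159/100 m = 1.5900 m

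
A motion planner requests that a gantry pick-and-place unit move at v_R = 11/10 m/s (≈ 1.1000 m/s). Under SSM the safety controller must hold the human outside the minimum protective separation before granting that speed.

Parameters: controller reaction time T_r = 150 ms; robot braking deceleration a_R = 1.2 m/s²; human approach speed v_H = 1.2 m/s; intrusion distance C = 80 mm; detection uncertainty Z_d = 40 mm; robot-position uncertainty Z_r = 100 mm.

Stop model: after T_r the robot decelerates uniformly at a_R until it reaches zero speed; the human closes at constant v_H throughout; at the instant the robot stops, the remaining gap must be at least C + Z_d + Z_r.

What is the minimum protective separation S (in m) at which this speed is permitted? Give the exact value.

stop time T_s = (11/10)/(6/5) = 0.9167 s
reaction-phase robot travel = 1.1000·0.1500 = 0.1650 m
robot covers 1.1000·0.9167 − ½·1.2000·0.9167² = 0.5042 m while stopping
person approaches 1.2000·(0.1500+0.9167) = 1.2800 m
margins: 0.0800+0.0400+0.1000 = 0.2200 m
S_min ≈ 0.1650+0.5042+1.2800+0.2200  ⇒  S_min = 2603/1200 m

S_min = 2603/1200 m = 2.1692 m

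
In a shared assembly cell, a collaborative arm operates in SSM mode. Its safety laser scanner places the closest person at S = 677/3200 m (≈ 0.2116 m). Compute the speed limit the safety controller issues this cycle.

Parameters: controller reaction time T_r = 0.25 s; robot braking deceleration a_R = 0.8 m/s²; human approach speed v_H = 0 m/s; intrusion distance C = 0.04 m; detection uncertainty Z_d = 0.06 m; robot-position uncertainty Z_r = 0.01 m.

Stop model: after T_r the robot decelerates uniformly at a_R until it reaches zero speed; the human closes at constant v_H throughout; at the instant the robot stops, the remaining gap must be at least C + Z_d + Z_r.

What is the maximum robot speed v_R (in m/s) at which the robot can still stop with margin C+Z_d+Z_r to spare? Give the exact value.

collect terms ⇒ (5/8)·v_R² + (1/4)·v_R + (-13/128) = 0
  disc = (1/4)² − 4·(5/8)·(-13/128) = 81/256 ; √disc = 9/16
  v_R = (−(1/4) + 9/16) / (2·(5/8)) = 1/4 m/s
check:
braking lasts T_s = (1/4)/(4/5) = 0.3125 s
robot in T_r: 0.2500·0.2500 = 0.0625 m
braking distance = 0.2500²/(2·0.8000) = 0.0391 m
human closes 0.0000·0.5625 = 0.0000 m
residual clearance needed = 0.0400+0.0600+0.0100 = 0.1100 m
sum ≈ 0.0625+0.0391+0.0000+0.1100 ≈ 0.2116 m = S ✓

v_R_max = 1/4 m/s = 0.2500 m/s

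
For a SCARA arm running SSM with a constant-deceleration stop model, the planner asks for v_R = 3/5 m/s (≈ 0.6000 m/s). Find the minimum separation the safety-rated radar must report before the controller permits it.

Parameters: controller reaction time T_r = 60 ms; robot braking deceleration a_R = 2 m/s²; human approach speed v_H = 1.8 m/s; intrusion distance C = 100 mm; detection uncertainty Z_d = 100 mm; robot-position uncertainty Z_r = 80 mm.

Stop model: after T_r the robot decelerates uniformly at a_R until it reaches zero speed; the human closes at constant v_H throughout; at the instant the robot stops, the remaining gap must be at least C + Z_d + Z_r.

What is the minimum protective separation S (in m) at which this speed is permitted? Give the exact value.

T_s = v_R/a_R = (3/5)/2 = 0.3000 s
robot in T_r: 0.6000·0.0600 = 0.0360 m
robot under decel: 0.6000²/(2·2.0000) = 0.0900 m
person approaches 1.8000·(0.0600+0.3000) = 0.6480 m
residual clearance needed = 0.1000+0.1000+0.0800 = 0.2800 m
S_min ≈ 0.0360+0.0900+0.6480+0.2800  ⇒  S_min = 527/500 m

S_min = 527/500 m = 1.0540 m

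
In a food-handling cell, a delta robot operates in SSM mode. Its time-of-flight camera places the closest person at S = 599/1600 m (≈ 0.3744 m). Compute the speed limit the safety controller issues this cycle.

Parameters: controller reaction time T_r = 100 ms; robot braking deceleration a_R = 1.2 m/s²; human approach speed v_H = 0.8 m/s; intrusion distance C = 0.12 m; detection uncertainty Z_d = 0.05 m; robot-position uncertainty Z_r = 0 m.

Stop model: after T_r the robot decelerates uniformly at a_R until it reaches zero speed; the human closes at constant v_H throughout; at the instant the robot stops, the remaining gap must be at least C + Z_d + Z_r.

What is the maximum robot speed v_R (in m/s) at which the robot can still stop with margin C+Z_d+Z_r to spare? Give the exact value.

collect terms ⇒ (5/12)·v_R² + (23/30)·v_R + (-199/1600) = 0
  disc = (23/30)² − 4·(5/12)·(-199/1600) = 11449/14400 ; √disc = 107/120
  v_R = (−(23/30) + 107/120) / (2·(5/12)) = 3/20 m/s
check:
braking lasts T_s = (3/20)/(6/5) = 0.1250 s
reaction-phase robot travel = 0.1500·0.1000 = 0.0150 m
robot covers 0.1500·0.1250 − ½·1.2000·0.1250² = 0.0094 m while stopping
person approaches 0.8000·(0.1000+0.1250) = 0.1800 m
C+Z_d+Z_r = 0.1200+0.0500+0.0000 = 0.1700 m
sum ≈ 0.0150+0.0094+0.1800+0.1700 ≈ 0.3744 m = S ✓

v_R_max = 3/20 m/s = 0.1500 m/s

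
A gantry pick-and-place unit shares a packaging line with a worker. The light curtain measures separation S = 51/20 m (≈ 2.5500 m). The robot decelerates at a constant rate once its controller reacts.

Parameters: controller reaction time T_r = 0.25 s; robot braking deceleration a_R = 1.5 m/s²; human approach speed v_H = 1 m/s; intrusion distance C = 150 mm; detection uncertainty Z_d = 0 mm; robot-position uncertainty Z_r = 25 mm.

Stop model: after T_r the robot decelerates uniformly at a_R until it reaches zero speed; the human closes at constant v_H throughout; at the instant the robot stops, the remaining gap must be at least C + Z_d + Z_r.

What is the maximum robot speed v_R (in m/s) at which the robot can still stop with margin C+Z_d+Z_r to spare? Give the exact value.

v_R_max = 3/2 m/s = 1.5000 m/s

quadratic (1/3)·v² + (11/12)·v + (-17/8) = 0
  disc = (11/12)² − 4·(1/3)·(-17/8) = 529/144 ; √disc = 23/12
  v_R = (−(11/12) + 23/12) / (2·(1/3)) = 3/2 m/s
check:
braking lasts T_s = (3/2)/(3/2) = 1.0000 s
robot in T_r: 1.5000·0.2500 = 0.3750 m
braking distance = 1.5000²/(2·1.5000) = 0.7500 m
human over T_r+T_s: 1.0000·(0.2500+1.0000) = 1.2500 m
C+Z_d+Z_r = 0.1500+0.0000+0.0250 = 0.1750 m
sum ≈ 0.3750+0.7500+1.2500+0.1750 ≈ 2.5500 m = S ✓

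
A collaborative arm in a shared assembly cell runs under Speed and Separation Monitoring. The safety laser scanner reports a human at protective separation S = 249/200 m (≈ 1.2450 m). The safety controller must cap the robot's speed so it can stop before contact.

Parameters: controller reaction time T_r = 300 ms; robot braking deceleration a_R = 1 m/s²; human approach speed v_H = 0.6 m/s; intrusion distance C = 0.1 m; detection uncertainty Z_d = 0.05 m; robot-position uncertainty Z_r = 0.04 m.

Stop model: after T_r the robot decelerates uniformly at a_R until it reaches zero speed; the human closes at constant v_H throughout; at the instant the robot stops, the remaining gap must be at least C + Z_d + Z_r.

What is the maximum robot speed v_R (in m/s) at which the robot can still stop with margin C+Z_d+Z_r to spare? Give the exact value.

quadratic (1/2)·v² + (9/10)·v + (-7/8) = 0
  disc = (9/10)² − 4·(1/2)·(-7/8) = 64/25 ; √disc = 8/5
  v_R = (−(9/10) + 8/5) / (2·(1/2)) = 7/10 m/s
check:
braking lasts T_s = (7/10)/1 = 0.7000 s
robot in T_r: 0.7000·0.3000 = 0.2100 m
braking distance = 0.7000²/(2·1.0000) = 0.2450 m
human over T_r+T_s: 0.6000·(0.3000+0.7000) = 0.6000 m
margins: 0.1000+0.0500+0.0400 = 0.1900 m
sum ≈ 0.2100+0.2450+0.6000+0.1900 ≈ 1.2450 m = S ✓

v_R_max = 7/10 m/s = 0.7000 m/s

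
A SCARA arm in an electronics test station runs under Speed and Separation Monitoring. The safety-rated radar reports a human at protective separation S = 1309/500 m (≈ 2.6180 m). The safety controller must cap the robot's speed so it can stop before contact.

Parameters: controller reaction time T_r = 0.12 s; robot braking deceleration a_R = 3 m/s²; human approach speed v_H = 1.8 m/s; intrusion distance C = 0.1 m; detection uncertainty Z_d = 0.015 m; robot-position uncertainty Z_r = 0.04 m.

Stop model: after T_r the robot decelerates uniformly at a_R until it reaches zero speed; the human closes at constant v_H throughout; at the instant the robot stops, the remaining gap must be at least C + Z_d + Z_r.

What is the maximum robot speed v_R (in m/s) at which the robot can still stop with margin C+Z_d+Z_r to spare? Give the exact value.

collect terms ⇒ (1/6)·v_R² + (18/25)·v_R + (-2247/1000) = 0
  disc = (18/25)² − 4·(1/6)·(-2247/1000) = 5041/2500 ; √disc = 71/50
  v_R = (−(18/25) + 71/50) / (2·(1/6)) = 21/10 m/s
check:
T_s = v_R/a_R = (21/10)/3 = 0.7000 s
reaction-phase robot travel = 2.1000·0.1200 = 0.2520 m
robot under decel: 2.1000²/(2·3.0000) = 0.7350 m
human closes 1.8000·0.8200 = 1.4760 m
C+Z_d+Z_r = 0.1000+0.0150+0.0400 = 0.1550 m
sum ≈ 0.2520+0.7350+1.4760+0.1550 ≈ 2.6180 m = S ✓

v_R_max = 21/10 m/s = 2.1000 m/s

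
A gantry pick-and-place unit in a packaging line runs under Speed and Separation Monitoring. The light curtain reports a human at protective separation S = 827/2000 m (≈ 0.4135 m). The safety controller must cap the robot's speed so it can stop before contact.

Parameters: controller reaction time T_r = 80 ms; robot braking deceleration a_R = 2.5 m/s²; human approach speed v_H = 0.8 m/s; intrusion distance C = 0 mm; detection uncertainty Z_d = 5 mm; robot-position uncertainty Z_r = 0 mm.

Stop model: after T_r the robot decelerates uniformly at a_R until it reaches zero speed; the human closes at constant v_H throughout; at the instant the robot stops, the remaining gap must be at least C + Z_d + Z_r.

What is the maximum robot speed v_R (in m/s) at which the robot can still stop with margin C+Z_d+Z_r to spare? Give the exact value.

v_R_max = 13/20 m/s = 0.6500 m/s

quadratic (1/5)·v² + (2/5)·v + (-689/2000) = 0
  disc = (2/5)² − 4·(1/5)·(-689/2000) = 1089/2500 ; √disc = 33/50
  v_R = (−(2/5) + 33/50) / (2·(1/5)) = 13/20 m/s
check:
braking lasts T_s = (13/20)/(5/2) = 0.2600 s
robot covers v_R·T_r = 0.6500·0.0800 = 0.0520 m before braking
robot covers 0.6500·0.2600 − ½·2.5000·0.2600² = 0.0845 m while stopping
human over T_r+T_s: 0.8000·(0.0800+0.2600) = 0.2720 m
margins: 0.0000+0.0050+0.0000 = 0.0050 m
sum ≈ 0.0520+0.0845+0.2720+0.0050 ≈ 0.4135 m = S ✓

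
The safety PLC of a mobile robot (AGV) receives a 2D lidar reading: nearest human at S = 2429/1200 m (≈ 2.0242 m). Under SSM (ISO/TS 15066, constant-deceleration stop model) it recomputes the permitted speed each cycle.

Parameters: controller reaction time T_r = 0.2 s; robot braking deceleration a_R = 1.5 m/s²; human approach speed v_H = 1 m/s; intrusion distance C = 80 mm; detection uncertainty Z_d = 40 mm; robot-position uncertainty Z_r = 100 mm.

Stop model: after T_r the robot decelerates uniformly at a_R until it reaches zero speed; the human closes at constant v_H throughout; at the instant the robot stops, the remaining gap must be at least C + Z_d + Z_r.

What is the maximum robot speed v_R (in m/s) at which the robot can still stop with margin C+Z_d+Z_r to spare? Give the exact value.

v_R_max = 5/4 m/s = 1.2500 m/s

quadratic (1/3)·v² + (13/15)·v + (-77/48) = 0
  disc = (13/15)² − 4·(1/3)·(-77/48) = 289/100 ; √disc = 17/10
  v_R = (−(13/15) + 17/10) / (2·(1/3)) = 5/4 m/s
check:
stop time T_s = (5/4)/(3/2) = 0.8333 s
robot in T_r: 1.2500·0.2000 = 0.2500 m
braking distance = 1.2500²/(2·1.5000) = 0.5208 m
person approaches 1.0000·(0.2000+0.8333) = 1.0333 m
C+Z_d+Z_r = 0.0800+0.0400+0.1000 = 0.2200 m
sum ≈ 0.2500+0.5208+1.0333+0.2200 ≈ 2.0242 m = S ✓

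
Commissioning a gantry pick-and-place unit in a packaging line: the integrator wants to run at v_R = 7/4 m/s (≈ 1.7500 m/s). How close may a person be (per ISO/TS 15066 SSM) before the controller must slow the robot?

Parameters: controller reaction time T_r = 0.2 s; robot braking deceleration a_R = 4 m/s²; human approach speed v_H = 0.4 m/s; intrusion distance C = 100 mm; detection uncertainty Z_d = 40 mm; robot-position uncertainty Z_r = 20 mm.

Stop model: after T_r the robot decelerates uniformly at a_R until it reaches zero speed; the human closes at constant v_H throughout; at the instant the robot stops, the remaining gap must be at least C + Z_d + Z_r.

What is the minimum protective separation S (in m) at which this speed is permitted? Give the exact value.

braking lasts T_s = (7/4)/4 = 0.4375 s
robot in T_r: 1.7500·0.2000 = 0.3500 m
braking distance = 1.7500²/(2·4.0000) = 0.3828 m
human over T_r+T_s: 0.4000·(0.2000+0.4375) = 0.2550 m
C+Z_d+Z_r = 0.1000+0.0400+0.0200 = 0.1600 m
S_min ≈ 0.3500+0.3828+0.2550+0.1600  ⇒  S_min = 3673/3200 m

S_min = 3673/3200 m = 1.1478 m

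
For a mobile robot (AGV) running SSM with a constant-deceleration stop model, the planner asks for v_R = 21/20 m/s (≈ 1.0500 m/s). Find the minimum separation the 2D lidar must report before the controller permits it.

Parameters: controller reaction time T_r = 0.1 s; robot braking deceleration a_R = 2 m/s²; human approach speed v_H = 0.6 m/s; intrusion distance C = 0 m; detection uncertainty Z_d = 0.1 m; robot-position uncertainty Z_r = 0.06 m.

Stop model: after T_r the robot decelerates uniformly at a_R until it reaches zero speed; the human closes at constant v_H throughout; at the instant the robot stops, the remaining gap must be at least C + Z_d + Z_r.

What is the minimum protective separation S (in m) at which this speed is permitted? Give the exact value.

T_s = v_R/a_R = (21/20)/2 = 0.5250 s
robot covers v_R·T_r = 1.0500·0.1000 = 0.1050 m before braking
robot under decel: 1.0500²/(2·2.0000) = 0.2756 m
human over T_r+T_s: 0.6000·(0.1000+0.5250) = 0.3750 m
residual clearance needed = 0.0000+0.1000+0.0600 = 0.1600 m
S_min ≈ 0.1050+0.2756+0.3750+0.1600  ⇒  S_min = 293/320 m

S_min = 293/320 m = 0.9156 m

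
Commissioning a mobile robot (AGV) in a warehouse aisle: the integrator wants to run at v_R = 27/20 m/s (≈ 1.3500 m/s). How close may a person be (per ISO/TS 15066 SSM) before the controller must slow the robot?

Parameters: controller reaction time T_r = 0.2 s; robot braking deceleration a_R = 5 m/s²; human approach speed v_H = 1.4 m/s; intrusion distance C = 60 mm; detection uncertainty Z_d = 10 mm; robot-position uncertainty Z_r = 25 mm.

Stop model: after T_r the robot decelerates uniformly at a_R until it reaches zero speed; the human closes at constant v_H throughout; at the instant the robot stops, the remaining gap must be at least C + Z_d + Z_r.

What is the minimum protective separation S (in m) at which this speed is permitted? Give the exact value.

S_min = 4821/4000 m = 1.2052 m

braking lasts T_s = (27/20)/5 = 0.2700 s
robot in T_r: 1.3500·0.2000 = 0.2700 m
braking distance = 1.3500²/(2·5.0000) = 0.1822 m
human closes 1.4000·0.4700 = 0.6580 m
margins: 0.0600+0.0100+0.0250 = 0.0950 m
S_min ≈ 0.2700+0.1822+0.6580+0.0950  ⇒  S_min = 4821/4000 m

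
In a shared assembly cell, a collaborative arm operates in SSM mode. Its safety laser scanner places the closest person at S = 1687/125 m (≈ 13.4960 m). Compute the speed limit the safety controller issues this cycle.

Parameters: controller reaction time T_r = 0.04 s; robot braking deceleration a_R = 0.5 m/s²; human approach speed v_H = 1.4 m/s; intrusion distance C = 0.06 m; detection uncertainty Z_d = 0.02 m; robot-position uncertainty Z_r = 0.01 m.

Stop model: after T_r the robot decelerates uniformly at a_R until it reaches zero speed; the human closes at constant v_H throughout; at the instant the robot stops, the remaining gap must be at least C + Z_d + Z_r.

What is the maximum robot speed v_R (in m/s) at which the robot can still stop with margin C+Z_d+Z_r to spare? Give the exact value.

collect terms ⇒ (1)·v_R² + (71/25)·v_R + (-267/20) = 0
  disc = (71/25)² − 4·(1)·(-267/20) = 38416/625 ; √disc = 196/25
  v_R = (−(71/25) + 196/25) / (2·(1)) = 5/2 m/s
check:
braking lasts T_s = (5/2)/(1/2) = 5.0000 s
reaction-phase robot travel = 2.5000·0.0400 = 0.1000 m
braking distance = 2.5000²/(2·0.5000) = 6.2500 m
human closes 1.4000·5.0400 = 7.0560 m
C+Z_d+Z_r = 0.0600+0.0200+0.0100 = 0.0900 m
sum ≈ 0.1000+6.2500+7.0560+0.0900 ≈ 13.4960 m = S ✓

v_R_max = 5/2 m/s = 2.5000 m/s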